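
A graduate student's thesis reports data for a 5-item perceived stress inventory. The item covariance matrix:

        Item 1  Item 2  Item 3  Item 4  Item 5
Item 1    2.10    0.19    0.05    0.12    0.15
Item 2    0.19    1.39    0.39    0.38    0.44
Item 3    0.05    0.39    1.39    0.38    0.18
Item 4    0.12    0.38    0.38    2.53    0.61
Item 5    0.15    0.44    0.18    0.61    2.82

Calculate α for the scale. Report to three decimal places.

ΣVar(i) = 2.10 + 1.39 + 1.39 + 2.53 + 2.82 = 10.23
Σ_{i<j} σ_ij = 2.89
σ²_T = 10.23 + 2 × 2.89 = 16.01
α = (k/(k−1))·(1 − ΣVar(i)/σ²_T) = (5/4)·(1 − 10.23/16.01) = 0.451

α = 0.451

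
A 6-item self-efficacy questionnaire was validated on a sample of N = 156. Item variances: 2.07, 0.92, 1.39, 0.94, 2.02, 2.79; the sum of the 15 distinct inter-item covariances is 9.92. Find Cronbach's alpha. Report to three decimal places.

Σσᵢ² = 2.07 + 0.92 + 1.39 + 0.94 + 2.02 + 2.79 = 10.13
Sum of distinct covariances = 9.92
Var(T) = Σσᵢ² + 2·Σcov = 10.13 + 2 × 9.92 = 29.97
α = (6/5)·(1 − 10.13/29.97) = 0.794

Cronbach's alpha = 0.794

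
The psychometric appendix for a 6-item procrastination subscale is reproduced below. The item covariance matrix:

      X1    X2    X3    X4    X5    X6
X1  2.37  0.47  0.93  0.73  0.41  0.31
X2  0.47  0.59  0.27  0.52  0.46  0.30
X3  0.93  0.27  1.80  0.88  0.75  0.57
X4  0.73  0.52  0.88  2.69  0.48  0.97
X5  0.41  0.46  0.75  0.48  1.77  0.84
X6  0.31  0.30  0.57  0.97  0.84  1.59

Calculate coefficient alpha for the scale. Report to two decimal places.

Σσ²ᵢ = 2.37 + 0.59 + 1.80 + 2.69 + 1.77 + 1.59 = 10.81
Σ_{i<j} σ_ij = 8.89
total variance = 10.81 + 2 × 8.89 = 28.59
α = (k/(k−1))·(1 − Σσ²ᵢ/total variance) = (6/5)·(1 − 10.81/28.59) = 0.75

coefficient alpha = 0.75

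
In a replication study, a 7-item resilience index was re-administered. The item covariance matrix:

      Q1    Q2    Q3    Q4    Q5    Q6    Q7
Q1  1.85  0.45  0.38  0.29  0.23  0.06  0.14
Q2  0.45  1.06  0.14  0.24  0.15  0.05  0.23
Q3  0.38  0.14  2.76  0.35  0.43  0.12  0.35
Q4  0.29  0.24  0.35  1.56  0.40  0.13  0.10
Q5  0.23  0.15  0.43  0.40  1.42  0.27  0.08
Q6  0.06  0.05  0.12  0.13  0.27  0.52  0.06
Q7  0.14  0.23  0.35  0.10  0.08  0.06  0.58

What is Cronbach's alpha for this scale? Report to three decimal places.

Cronbach's alpha = 0.570

Σσᵢ² = 1.85 + 1.06 + 2.76 + 1.56 + 1.42 + 0.52 + 0.58 = 9.75
Σ_{i<j} σ_ij = 4.65
σ²_T = 9.75 + 2 × 4.65 = 19.05
α = (k/(k−1))·(1 − Σσᵢ²/σ²_T) = (7/6)·(1 − 9.75/19.05) = 0.570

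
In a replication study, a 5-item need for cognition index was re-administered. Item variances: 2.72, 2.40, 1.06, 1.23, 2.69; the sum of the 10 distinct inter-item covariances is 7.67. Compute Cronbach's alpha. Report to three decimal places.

α = 0.754

sum of item variances = 2.72 + 2.40 + 1.06 + 1.23 + 2.69 = 10.10
Sum of distinct covariances = 7.67
Var(T) = sum of item variances + 2·Σcov = 10.10 + 2 × 7.67 = 25.44
α = (5/4)·(1 − 10.10/25.44) = 0.754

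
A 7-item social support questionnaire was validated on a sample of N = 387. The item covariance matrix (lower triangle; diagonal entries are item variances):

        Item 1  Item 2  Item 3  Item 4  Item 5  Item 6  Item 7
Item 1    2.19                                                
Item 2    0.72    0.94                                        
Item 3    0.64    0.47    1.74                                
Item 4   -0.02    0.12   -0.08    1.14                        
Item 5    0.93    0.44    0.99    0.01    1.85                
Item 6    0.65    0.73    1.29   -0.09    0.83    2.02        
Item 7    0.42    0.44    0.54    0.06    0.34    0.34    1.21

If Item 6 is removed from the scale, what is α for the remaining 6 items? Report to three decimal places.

α = 0.684

Remaining items: Item 1, Item 2, Item 3, Item 4, Item 5, Item 7 (k = 6).
ΣVar(i) = 2.19 + 0.94 + 1.74 + 1.14 + 1.85 + 1.21 = 9.07
σ²_total = 9.07 + 2 × 6.02 = 21.11
α (item deleted) = (6/5)·(1 − 9.07/21.11) = 0.684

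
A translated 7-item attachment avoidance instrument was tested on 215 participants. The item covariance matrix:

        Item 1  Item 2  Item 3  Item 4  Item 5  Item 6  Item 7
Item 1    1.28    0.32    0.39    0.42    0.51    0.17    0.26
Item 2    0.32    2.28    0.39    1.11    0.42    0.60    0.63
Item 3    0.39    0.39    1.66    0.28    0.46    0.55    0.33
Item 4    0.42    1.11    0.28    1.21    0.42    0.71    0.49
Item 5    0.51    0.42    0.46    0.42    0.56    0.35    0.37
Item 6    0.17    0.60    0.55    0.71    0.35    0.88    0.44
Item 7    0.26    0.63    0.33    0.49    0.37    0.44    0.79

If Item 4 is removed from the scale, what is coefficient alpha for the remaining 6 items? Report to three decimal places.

Remaining items: Item 1, Item 2, Item 3, Item 5, Item 6, Item 7 (k = 6).
Σσ²ᵢ = 1.28 + 2.28 + 1.66 + 0.56 + 0.88 + 0.79 = 7.45
total variance = 7.45 + 2 × 6.19 = 19.83
α (item deleted) = (6/5)·(1 − 7.45/19.83) = 0.749

α = 0.749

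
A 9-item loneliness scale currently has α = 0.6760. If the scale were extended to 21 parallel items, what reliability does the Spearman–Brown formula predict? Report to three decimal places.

predicted reliability = 0.830

Length factor m = 21/9 = 2.3333
α' = m·α / (1 + (m−1)·α)
   = 21/9 × 0.6760 / (1 + (21/9 − 1) × 0.6760)
   = 1.5773 / 1.9013 = 0.830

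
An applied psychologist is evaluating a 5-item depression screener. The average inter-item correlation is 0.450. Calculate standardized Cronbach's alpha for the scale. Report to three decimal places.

Standardized α = k·r̄ / (1 + (k−1)·r̄) = 5 × 0.450 / (1 + 4 × 0.450)
  = 2.2500 / 2.8000 = 0.804

standardized Cronbach's alpha = 0.804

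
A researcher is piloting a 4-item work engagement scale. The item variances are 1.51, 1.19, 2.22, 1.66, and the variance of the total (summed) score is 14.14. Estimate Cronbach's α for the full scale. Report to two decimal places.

sum of item variances = 1.51 + 1.19 + 2.22 + 1.66 = 6.58
α = (k/(k−1))·(1 − sum of item variances/Var(T)) = (4/3)·(1 − 6.58/14.14) = 0.71

Cronbach's α = 0.71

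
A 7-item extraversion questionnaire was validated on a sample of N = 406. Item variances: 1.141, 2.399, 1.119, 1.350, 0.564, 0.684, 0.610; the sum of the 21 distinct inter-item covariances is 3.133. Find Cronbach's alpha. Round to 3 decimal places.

α = 0.517

Σσᵢ² = 1.141 + 2.399 + 1.119 + 1.350 + 0.564 + 0.684 + 0.610 = 7.867
Sum of distinct covariances = 3.133
σ²_total = Σσᵢ² + 2·Σcov = 7.867 + 2 × 3.133 = 14.133
α = (7/6)·(1 − 7.867/14.133) = 0.517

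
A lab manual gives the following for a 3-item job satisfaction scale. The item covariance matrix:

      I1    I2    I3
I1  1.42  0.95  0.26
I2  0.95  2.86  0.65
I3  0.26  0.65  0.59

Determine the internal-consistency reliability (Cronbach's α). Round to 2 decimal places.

Σσ²ᵢ = 1.42 + 2.86 + 0.59 = 4.87
Sum of the distinct covariances = 1.86
Var(T) = 4.87 + 2 × 1.86 = 8.59
α = (k/(k−1))·(1 − Σσ²ᵢ/Var(T)) = (3/2)·(1 − 4.87/8.59) = 0.65

α = 0.65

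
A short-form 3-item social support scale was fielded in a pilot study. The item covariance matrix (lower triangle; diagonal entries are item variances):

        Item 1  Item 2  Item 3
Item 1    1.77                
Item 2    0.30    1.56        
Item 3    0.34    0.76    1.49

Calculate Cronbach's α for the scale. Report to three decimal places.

sum of item variances = 1.77 + 1.56 + 1.49 = 4.82
Sum of off-diagonal covariances = 1.40
σ²_T = 4.82 + 2 × 1.40 = 7.62
α = (k/(k−1))·(1 − sum of item variances/σ²_T) = (3/2)·(1 − 4.82/7.62) = 0.551

Cronbach's α = 0.551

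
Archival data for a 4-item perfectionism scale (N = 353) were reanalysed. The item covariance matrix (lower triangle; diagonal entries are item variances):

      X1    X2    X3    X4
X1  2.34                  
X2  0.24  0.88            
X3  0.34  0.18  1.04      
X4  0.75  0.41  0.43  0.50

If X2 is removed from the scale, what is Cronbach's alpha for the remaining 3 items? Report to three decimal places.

Remaining items: X1, X3, X4 (k = 3).
Σσᵢ² = 2.34 + 1.04 + 0.50 = 3.88
total variance = 3.88 + 2 × 1.52 = 6.92
α (item deleted) = (3/2)·(1 − 3.88/6.92) = 0.659

Cronbach's alpha = 0.659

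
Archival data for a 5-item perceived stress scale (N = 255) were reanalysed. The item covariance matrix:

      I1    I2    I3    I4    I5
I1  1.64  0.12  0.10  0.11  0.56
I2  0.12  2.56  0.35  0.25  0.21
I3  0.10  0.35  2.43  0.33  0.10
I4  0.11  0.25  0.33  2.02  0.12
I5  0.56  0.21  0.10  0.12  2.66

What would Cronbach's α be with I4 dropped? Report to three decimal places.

Remaining items: I1, I2, I3, I5 (k = 4).
Σσ²ᵢ = 1.64 + 2.56 + 2.43 + 2.66 = 9.29
total variance = 9.29 + 2 × 1.44 = 12.17
α (item deleted) = (4/3)·(1 − 9.29/12.17) = 0.316

α = 0.316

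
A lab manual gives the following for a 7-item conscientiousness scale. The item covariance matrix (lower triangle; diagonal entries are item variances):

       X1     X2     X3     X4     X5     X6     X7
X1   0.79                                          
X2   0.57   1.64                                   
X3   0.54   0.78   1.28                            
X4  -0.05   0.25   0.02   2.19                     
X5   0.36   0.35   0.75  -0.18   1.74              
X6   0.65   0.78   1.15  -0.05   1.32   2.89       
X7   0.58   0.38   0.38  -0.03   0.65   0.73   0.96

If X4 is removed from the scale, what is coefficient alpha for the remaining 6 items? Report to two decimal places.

Remaining items: X1, X2, X3, X5, X6, X7 (k = 6).
ΣVar(i) = 0.79 + 1.64 + 1.28 + 1.74 + 2.89 + 0.96 = 9.30
σ²_T = 9.30 + 2 × 9.97 = 29.24
α (item deleted) = (6/5)·(1 − 9.30/29.24) = 0.82

coefficient alpha = 0.82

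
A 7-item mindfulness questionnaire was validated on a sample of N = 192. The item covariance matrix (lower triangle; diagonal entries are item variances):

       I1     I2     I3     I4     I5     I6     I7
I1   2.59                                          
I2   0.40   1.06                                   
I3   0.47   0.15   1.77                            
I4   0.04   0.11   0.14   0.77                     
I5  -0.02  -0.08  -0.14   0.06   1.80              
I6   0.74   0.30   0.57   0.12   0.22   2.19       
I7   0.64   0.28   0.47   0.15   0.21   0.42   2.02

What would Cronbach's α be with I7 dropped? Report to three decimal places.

α = 0.452

Remaining items: I1, I2, I3, I4, I5, I6 (k = 6).
Σσᵢ² = 2.59 + 1.06 + 1.77 + 0.77 + 1.80 + 2.19 = 10.18
total variance = 10.18 + 2 × 3.08 = 16.34
α (item deleted) = (6/5)·(1 − 10.18/16.34) = 0.452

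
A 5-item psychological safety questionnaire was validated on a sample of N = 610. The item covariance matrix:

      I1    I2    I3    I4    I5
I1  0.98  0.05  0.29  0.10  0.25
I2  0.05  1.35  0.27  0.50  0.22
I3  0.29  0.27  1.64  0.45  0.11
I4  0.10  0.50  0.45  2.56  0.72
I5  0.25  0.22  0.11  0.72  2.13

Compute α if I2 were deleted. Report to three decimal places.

Remaining items: I1, I3, I4, I5 (k = 4).
Σσᵢ² = 0.98 + 1.64 + 2.56 + 2.13 = 7.31
σ²_T = 7.31 + 2 × 1.92 = 11.15
α (item deleted) = (4/3)·(1 − 7.31/11.15) = 0.459

α = 0.459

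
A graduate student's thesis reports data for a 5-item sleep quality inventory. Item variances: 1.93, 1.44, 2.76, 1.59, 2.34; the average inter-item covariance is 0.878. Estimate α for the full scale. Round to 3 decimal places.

sum of item variances = 1.93 + 1.44 + 2.76 + 1.59 + 2.34 = 10.06
Sum of the 10 distinct covariances = 10 × 0.878 = 8.780
σ²_T = sum of item variances + 2·Σcov = 10.06 + 2 × 8.780 = 27.620
α = (5/4)·(1 − 10.06/27.620) = 0.795

α = 0.795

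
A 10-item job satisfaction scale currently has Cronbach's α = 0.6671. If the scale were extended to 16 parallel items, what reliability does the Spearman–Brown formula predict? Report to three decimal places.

Length factor m = 16/10 = 1.6000
α' = m·α / (1 + (m−1)·α)
   = 16/10 × 0.6671 / (1 + (16/10 − 1) × 0.6671)
   = 1.0674 / 1.4003 = 0.762

predicted reliability = 0.762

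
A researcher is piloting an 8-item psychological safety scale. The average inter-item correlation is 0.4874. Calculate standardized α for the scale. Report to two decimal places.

standardized α = 0.88

Standardized α = k·r̄ / (1 + (k−1)·r̄) = 8 × 0.4874 / (1 + 7 × 0.4874)
  = 3.8992 / 4.4118 = 0.88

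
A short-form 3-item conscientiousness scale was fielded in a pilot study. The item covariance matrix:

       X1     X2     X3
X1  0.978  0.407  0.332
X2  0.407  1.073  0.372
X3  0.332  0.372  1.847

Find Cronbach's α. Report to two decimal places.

sum of item variances = 0.978 + 1.073 + 1.847 = 3.898
Σ_{i<j} σ_ij = 1.111
σ²_T = 3.898 + 2 × 1.111 = 6.120
α = (k/(k−1))·(1 − sum of item variances/σ²_T) = (3/2)·(1 − 3.898/6.120) = 0.54

α = 0.54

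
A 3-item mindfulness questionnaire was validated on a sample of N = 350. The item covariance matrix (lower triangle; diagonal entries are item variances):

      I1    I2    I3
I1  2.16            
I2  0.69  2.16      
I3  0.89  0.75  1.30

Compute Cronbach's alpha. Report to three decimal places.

α = 0.680

sum of item variances = 2.16 + 2.16 + 1.30 = 5.62
Sum of the distinct covariances = 2.33
σ²_total = 5.62 + 2 × 2.33 = 10.28
α = (k/(k−1))·(1 − sum of item variances/σ²_total) = (3/2)·(1 − 5.62/10.28) = 0.680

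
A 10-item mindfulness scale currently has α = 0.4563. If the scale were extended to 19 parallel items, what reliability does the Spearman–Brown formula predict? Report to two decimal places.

predicted reliability = 0.61

Length factor m = 19/10 = 1.9000
α' = m·α / (1 + (m−1)·α)
   = 19/10 × 0.4563 / (1 + (19/10 − 1) × 0.4563)
   = 0.8670 / 1.4107 = 0.61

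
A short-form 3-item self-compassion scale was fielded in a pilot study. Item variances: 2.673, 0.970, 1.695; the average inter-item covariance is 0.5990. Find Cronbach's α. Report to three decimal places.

Σσᵢ² = 2.673 + 0.970 + 1.695 = 5.338
Sum of the 3 distinct covariances = 3 × 0.5990 = 1.7970
total variance = Σσᵢ² + 2·Σcov = 5.338 + 2 × 1.7970 = 8.9320
α = (3/2)·(1 − 5.338/8.9320) = 0.604

α = 0.604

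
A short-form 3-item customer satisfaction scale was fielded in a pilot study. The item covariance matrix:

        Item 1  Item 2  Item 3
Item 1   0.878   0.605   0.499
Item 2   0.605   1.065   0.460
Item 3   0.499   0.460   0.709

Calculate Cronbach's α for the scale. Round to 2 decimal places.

ΣVar(i) = 0.878 + 1.065 + 0.709 = 2.652
Sum of off-diagonal covariances = 1.564
σ²_T = 2.652 + 2 × 1.564 = 5.780
α = (k/(k−1))·(1 − ΣVar(i)/σ²_T) = (3/2)·(1 − 2.652/5.780) = 0.81

Cronbach's α = 0.81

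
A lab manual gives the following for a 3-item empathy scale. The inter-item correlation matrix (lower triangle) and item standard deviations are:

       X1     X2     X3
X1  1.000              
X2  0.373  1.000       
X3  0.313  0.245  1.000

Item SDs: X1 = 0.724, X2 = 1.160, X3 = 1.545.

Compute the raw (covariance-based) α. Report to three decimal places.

α = 0.512

Σσ²ᵢ = 0.724² + 1.160² + 1.545² = 4.2568
Covariances σ_ij = r_ij · s_i · s_j:
  σ(X1,X2) = 0.373 × 0.724 × 1.160 = 0.3133
  σ(X1,X3) = 0.313 × 0.724 × 1.545 = 0.3501
  σ(X2,X3) = 0.245 × 1.160 × 1.545 = 0.4391
σ²_T = Σσ²ᵢ + 2·Σσ_ij = 4.2568 + 2 × 1.1025 = 6.4618
α = (3/2)·(1 − 4.2568/6.4618) = 0.512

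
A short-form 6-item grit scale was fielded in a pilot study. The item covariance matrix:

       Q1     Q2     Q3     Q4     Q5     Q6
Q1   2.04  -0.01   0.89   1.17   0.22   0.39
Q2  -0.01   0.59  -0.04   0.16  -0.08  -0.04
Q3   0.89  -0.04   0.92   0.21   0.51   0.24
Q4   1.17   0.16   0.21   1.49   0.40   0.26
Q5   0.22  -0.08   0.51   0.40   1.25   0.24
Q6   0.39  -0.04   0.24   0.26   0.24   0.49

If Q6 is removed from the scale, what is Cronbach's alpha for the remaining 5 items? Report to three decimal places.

Remaining items: Q1, Q2, Q3, Q4, Q5 (k = 5).
Σσᵢ² = 2.04 + 0.59 + 0.92 + 1.49 + 1.25 = 6.29
σ²_T = 6.29 + 2 × 3.43 = 13.15
α (item deleted) = (5/4)·(1 − 6.29/13.15) = 0.652

α = 0.652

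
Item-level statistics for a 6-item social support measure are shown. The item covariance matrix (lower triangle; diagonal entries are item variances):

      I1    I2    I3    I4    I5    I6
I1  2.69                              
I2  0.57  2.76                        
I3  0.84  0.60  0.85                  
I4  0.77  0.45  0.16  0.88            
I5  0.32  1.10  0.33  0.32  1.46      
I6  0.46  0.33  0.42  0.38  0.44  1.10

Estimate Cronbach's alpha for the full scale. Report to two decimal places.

Σσᵢ² = 2.69 + 2.76 + 0.85 + 0.88 + 1.46 + 1.10 = 9.74
Sum of off-diagonal covariances = 7.49
total variance = 9.74 + 2 × 7.49 = 24.72
α = (k/(k−1))·(1 − Σσᵢ²/total variance) = (6/5)·(1 − 9.74/24.72) = 0.73

Cronbach's alpha = 0.73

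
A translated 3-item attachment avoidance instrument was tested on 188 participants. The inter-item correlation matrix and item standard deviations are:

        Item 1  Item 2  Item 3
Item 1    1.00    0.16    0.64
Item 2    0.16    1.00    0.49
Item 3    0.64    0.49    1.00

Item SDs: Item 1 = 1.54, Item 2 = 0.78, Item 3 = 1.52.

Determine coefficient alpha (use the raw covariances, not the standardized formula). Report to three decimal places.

coefficient alpha = 0.693

Σσ²ᵢ = 1.54² + 0.78² + 1.52² = 5.2904
Covariances σ_ij = r_ij · s_i · s_j:
  σ(Item 1,Item 2) = 0.16 × 1.54 × 0.78 = 0.1922
  σ(Item 1,Item 3) = 0.64 × 1.54 × 1.52 = 1.4981
  σ(Item 2,Item 3) = 0.49 × 0.78 × 1.52 = 0.5809
σ²_T = Σσ²ᵢ + 2·Σσ_ij = 5.2904 + 2 × 2.2712 = 9.8328
α = (3/2)·(1 − 5.2904/9.8328) = 0.693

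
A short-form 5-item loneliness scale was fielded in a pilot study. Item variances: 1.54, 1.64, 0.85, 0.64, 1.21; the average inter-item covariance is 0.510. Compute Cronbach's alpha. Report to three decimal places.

sum of item variances = 1.54 + 1.64 + 0.85 + 0.64 + 1.21 = 5.88
Sum of the 10 distinct covariances = 10 × 0.510 = 5.100
σ²_T = sum of item variances + 2·Σcov = 5.88 + 2 × 5.100 = 16.080
α = (5/4)·(1 − 5.88/16.080) = 0.793

α = 0.793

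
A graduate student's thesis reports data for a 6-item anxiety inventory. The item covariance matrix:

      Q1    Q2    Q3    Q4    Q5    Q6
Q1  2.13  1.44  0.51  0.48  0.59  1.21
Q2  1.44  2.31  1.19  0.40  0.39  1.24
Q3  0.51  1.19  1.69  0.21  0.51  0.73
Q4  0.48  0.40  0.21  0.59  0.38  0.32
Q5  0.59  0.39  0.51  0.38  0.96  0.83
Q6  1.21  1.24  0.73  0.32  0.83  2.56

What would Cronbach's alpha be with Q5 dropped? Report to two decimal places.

Cronbach's alpha = 0.78

Remaining items: Q1, Q2, Q3, Q4, Q6 (k = 5).
Σσ²ᵢ = 2.13 + 2.31 + 1.69 + 0.59 + 2.56 = 9.28
σ²_T = 9.28 + 2 × 7.73 = 24.74
α (item deleted) = (5/4)·(1 − 9.28/24.74) = 0.78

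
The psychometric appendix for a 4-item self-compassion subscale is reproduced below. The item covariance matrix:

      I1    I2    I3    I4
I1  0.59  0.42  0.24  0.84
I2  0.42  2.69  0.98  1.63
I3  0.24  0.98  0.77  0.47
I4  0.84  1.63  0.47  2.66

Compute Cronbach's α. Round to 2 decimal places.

α = 0.77

sum of item variances = 0.59 + 2.69 + 0.77 + 2.66 = 6.71
Sum of the distinct covariances = 4.58
Var(T) = 6.71 + 2 × 4.58 = 15.87
α = (k/(k−1))·(1 − sum of item variances/Var(T)) = (4/3)·(1 − 6.71/15.87) = 0.77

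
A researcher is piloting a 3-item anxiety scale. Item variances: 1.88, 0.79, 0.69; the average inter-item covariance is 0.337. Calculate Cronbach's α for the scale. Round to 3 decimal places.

ΣVar(i) = 1.88 + 0.79 + 0.69 = 3.36
Sum of the 3 distinct covariances = 3 × 0.337 = 1.011
σ²_T = ΣVar(i) + 2·Σcov = 3.36 + 2 × 1.011 = 5.382
α = (3/2)·(1 − 3.36/5.382) = 0.564

Cronbach's α = 0.564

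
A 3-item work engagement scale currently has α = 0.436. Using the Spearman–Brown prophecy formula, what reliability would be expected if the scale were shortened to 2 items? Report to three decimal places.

predicted reliability = 0.340

Length factor m = 2/3 = 0.6667
α' = m·α / (1 − (1−m)·α)
   = 2/3 × 0.436 / (1 − (1 − 2/3) × 0.436)
   = 0.2907 / 0.8547 = 0.340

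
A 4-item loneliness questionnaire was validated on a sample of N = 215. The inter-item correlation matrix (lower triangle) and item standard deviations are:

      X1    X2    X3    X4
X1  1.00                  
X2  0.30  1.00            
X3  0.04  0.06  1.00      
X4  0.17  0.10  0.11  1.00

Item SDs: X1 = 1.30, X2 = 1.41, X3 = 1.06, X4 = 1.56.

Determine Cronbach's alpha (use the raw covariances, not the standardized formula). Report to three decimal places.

Cronbach's alpha = 0.380

Σσ²ᵢ = 1.30² + 1.41² + 1.06² + 1.56² = 7.2353
Covariances σ_ij = r_ij · s_i · s_j:
  σ(X1,X2) = 0.30 × 1.30 × 1.41 = 0.5499
  σ(X1,X3) = 0.04 × 1.30 × 1.06 = 0.0551
  σ(X1,X4) = 0.17 × 1.30 × 1.56 = 0.3448
  σ(X2,X3) = 0.06 × 1.41 × 1.06 = 0.0897
  σ(X2,X4) = 0.10 × 1.41 × 1.56 = 0.2200
  σ(X3,X4) = 0.11 × 1.06 × 1.56 = 0.1819
σ²_T = Σσ²ᵢ + 2·Σσ_ij = 7.2353 + 2 × 1.4414 = 10.1181
α = (4/3)·(1 − 7.2353/10.1181) = 0.380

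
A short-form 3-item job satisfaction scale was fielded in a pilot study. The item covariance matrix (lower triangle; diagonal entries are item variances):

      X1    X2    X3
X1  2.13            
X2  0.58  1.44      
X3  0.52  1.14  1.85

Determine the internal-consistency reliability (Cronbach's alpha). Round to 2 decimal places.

Σσ²ᵢ = 2.13 + 1.44 + 1.85 = 5.42
Sum of off-diagonal covariances = 2.24
σ²_T = 5.42 + 2 × 2.24 = 9.90
α = (k/(k−1))·(1 − Σσ²ᵢ/σ²_T) = (3/2)·(1 − 5.42/9.90) = 0.68

Cronbach's alpha = 0.68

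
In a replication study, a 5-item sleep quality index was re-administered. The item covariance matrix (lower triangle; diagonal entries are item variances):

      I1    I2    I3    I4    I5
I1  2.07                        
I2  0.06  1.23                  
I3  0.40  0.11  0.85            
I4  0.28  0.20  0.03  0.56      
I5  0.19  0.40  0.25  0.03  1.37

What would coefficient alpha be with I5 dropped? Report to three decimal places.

α = 0.419

Remaining items: I1, I2, I3, I4 (k = 4).
Σσᵢ² = 2.07 + 1.23 + 0.85 + 0.56 = 4.71
σ²_total = 4.71 + 2 × 1.08 = 6.87
α (item deleted) = (4/3)·(1 − 4.71/6.87) = 0.419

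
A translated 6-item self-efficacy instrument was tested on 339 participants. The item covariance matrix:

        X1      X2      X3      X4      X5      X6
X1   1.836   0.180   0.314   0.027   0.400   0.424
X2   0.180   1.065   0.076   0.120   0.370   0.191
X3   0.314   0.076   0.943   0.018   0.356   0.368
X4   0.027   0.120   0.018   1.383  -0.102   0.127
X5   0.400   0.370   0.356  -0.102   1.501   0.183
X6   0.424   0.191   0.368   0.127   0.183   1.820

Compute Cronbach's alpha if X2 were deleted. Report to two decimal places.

Remaining items: X1, X3, X4, X5, X6 (k = 5).
sum of item variances = 1.836 + 0.943 + 1.383 + 1.501 + 1.820 = 7.483
Var(T) = 7.483 + 2 × 2.115 = 11.713
α (item deleted) = (5/4)·(1 − 7.483/11.713) = 0.45

Cronbach's alpha = 0.45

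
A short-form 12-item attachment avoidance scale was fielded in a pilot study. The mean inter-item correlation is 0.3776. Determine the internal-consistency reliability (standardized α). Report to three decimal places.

Standardized α = k·r̄ / (1 + (k−1)·r̄) = 12 × 0.3776 / (1 + 11 × 0.3776)
  = 4.5312 / 5.1536 = 0.879

α = 0.879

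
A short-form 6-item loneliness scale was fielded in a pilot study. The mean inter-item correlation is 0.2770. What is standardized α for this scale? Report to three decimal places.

Standardized α = k·r̄ / (1 + (k−1)·r̄) = 6 × 0.2770 / (1 + 5 × 0.2770)
  = 1.6620 / 2.3850 = 0.697

standardized α = 0.697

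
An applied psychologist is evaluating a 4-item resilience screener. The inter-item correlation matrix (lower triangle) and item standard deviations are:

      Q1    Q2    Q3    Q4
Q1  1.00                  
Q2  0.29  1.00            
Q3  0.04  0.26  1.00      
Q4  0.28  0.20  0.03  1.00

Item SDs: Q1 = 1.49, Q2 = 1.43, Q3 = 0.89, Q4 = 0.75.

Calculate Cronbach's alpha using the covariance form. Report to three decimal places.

α = 0.474

Σσ²ᵢ = 1.49² + 1.43² + 0.89² + 0.75² = 5.6196
Covariances σ_ij = r_ij · s_i · s_j:
  σ(Q1,Q2) = 0.29 × 1.49 × 1.43 = 0.6179
  σ(Q1,Q3) = 0.04 × 1.49 × 0.89 = 0.0530
  σ(Q1,Q4) = 0.28 × 1.49 × 0.75 = 0.3129
  σ(Q2,Q3) = 0.26 × 1.43 × 0.89 = 0.3309
  σ(Q2,Q4) = 0.20 × 1.43 × 0.75 = 0.2145
  σ(Q3,Q4) = 0.03 × 0.89 × 0.75 = 0.0200
σ²_T = Σσ²ᵢ + 2·Σσ_ij = 5.6196 + 2 × 1.5492 = 8.7180
α = (4/3)·(1 − 5.6196/8.7180) = 0.474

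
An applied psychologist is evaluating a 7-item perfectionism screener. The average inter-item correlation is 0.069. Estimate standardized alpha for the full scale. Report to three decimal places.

standardized alpha = 0.342

Standardized α = k·r̄ / (1 + (k−1)·r̄) = 7 × 0.069 / (1 + 6 × 0.069)
  = 0.4830 / 1.4140 = 0.342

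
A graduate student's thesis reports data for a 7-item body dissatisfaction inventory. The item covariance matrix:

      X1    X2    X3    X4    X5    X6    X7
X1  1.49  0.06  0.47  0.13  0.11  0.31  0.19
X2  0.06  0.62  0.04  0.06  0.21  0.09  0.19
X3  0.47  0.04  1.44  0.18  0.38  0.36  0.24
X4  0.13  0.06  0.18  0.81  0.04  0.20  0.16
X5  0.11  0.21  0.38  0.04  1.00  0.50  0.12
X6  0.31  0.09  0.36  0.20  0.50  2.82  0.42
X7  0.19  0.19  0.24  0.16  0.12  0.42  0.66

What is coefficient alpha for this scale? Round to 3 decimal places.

sum of item variances = 1.49 + 0.62 + 1.44 + 0.81 + 1.00 + 2.82 + 0.66 = 8.84
Sum of the distinct covariances = 4.46
σ²_T = 8.84 + 2 × 4.46 = 17.76
α = (k/(k−1))·(1 − sum of item variances/σ²_T) = (7/6)·(1 − 8.84/17.76) = 0.586

α = 0.586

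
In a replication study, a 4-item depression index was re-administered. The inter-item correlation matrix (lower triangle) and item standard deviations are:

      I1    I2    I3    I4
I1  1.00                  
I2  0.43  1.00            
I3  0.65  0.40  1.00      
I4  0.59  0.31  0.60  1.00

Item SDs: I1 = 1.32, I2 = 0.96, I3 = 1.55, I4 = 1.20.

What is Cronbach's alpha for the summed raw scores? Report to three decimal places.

α = 0.800

Σσ²ᵢ = 1.32² + 0.96² + 1.55² + 1.20² = 6.5065
Covariances σ_ij = r_ij · s_i · s_j:
  σ(I1,I2) = 0.43 × 1.32 × 0.96 = 0.5449
  σ(I1,I3) = 0.65 × 1.32 × 1.55 = 1.3299
  σ(I1,I4) = 0.59 × 1.32 × 1.20 = 0.9346
  σ(I2,I3) = 0.40 × 0.96 × 1.55 = 0.5952
  σ(I2,I4) = 0.31 × 0.96 × 1.20 = 0.3571
  σ(I3,I4) = 0.60 × 1.55 × 1.20 = 1.1160
σ²_T = Σσ²ᵢ + 2·Σσ_ij = 6.5065 + 2 × 4.8777 = 16.2619
α = (4/3)·(1 − 6.5065/16.2619) = 0.800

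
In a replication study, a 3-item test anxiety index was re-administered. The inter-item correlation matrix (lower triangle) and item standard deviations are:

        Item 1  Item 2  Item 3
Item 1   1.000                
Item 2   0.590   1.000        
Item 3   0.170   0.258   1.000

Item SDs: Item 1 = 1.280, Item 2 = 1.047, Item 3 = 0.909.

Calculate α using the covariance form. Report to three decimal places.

α = 0.614

Σσ²ᵢ = 1.280² + 1.047² + 0.909² = 3.5609
Covariances σ_ij = r_ij · s_i · s_j:
  σ(Item 1,Item 2) = 0.590 × 1.280 × 1.047 = 0.7907
  σ(Item 1,Item 3) = 0.170 × 1.280 × 0.909 = 0.1978
  σ(Item 2,Item 3) = 0.258 × 1.047 × 0.909 = 0.2455
σ²_T = Σσ²ᵢ + 2·Σσ_ij = 3.5609 + 2 × 1.2340 = 6.0289
α = (3/2)·(1 − 3.5609/6.0289) = 0.614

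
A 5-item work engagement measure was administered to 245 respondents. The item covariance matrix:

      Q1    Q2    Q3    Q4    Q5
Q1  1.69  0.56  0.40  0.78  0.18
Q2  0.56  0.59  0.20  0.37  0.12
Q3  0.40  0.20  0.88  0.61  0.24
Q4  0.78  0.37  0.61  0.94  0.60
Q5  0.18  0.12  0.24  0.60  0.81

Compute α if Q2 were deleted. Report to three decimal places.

Remaining items: Q1, Q3, Q4, Q5 (k = 4).
sum of item variances = 1.69 + 0.88 + 0.94 + 0.81 = 4.32
σ²_total = 4.32 + 2 × 2.81 = 9.94
α (item deleted) = (4/3)·(1 − 4.32/9.94) = 0.754

α = 0.754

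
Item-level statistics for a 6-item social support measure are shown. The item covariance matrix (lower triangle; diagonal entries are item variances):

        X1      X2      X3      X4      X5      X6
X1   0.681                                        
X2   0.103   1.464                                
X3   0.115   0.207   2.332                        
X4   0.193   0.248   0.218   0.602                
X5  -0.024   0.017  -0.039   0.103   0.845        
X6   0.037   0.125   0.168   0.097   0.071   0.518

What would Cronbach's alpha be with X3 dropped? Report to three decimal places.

Remaining items: X1, X2, X4, X5, X6 (k = 5).
Σσ²ᵢ = 0.681 + 1.464 + 0.602 + 0.845 + 0.518 = 4.110
Var(T) = 4.110 + 2 × 0.970 = 6.050
α (item deleted) = (5/4)·(1 − 4.110/6.050) = 0.401

Cronbach's alpha = 0.401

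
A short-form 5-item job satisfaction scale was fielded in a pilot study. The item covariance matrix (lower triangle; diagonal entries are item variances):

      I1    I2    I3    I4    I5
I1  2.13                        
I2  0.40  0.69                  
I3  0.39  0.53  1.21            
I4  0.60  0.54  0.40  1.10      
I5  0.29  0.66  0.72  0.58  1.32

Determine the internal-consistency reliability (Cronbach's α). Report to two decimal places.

ΣVar(i) = 2.13 + 0.69 + 1.21 + 1.10 + 1.32 = 6.45
Sum of off-diagonal covariances = 5.11
σ²_total = 6.45 + 2 × 5.11 = 16.67
α = (k/(k−1))·(1 − ΣVar(i)/σ²_total) = (5/4)·(1 − 6.45/16.67) = 0.77

α = 0.77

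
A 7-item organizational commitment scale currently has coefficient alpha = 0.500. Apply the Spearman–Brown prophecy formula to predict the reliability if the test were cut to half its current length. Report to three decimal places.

predicted reliability = 0.333

Length factor m = 1/2
α' = m·α / (1 − (1−m)·α)
   = 1/2 × 0.500 / (1 − (1 − 1/2) × 0.500)
   = 0.2500 / 0.7500 = 0.333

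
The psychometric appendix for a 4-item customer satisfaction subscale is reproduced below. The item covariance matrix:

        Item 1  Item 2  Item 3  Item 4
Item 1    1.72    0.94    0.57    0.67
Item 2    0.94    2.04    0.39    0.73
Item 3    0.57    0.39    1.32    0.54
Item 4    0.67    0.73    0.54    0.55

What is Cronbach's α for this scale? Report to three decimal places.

α = 0.769

ΣVar(i) = 1.72 + 2.04 + 1.32 + 0.55 = 5.63
Sum of off-diagonal covariances = 3.84
σ²_total = 5.63 + 2 × 3.84 = 13.31
α = (k/(k−1))·(1 − ΣVar(i)/σ²_total) = (4/3)·(1 − 5.63/13.31) = 0.769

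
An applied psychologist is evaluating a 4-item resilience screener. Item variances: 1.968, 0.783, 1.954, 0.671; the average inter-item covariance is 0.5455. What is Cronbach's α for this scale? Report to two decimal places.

sum of item variances = 1.968 + 0.783 + 1.954 + 0.671 = 5.376
Sum of the 6 distinct covariances = 6 × 0.5455 = 3.2730
σ²_T = sum of item variances + 2·Σcov = 5.376 + 2 × 3.2730 = 11.9220
α = (4/3)·(1 − 5.376/11.9220) = 0.73

α = 0.73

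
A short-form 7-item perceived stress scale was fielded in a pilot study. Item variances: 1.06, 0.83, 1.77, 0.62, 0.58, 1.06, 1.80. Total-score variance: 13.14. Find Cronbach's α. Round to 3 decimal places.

Cronbach's α = 0.481

Σσᵢ² = 1.06 + 0.83 + 1.77 + 0.62 + 0.58 + 1.06 + 1.80 = 7.72
α = (k/(k−1))·(1 − Σσᵢ²/σ²_total) = (7/6)·(1 − 7.72/13.14) = 0.481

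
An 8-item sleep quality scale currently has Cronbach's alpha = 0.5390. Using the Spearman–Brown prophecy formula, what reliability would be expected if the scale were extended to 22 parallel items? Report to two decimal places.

predicted reliability = 0.76

Length factor m = 22/8 = 2.7500
α' = m·α / (1 + (m−1)·α)
   = 22/8 × 0.5390 / (1 + (22/8 − 1) × 0.5390)
   = 1.4823 / 1.9432 = 0.76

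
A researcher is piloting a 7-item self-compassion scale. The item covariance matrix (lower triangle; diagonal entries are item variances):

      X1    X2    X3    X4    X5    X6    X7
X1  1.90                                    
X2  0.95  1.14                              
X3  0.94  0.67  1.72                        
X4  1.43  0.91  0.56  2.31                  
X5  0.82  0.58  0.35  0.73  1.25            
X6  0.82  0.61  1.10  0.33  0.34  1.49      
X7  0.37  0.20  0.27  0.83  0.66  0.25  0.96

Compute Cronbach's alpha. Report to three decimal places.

α = 0.838

Σσ²ᵢ = 1.90 + 1.14 + 1.72 + 2.31 + 1.25 + 1.49 + 0.96 = 10.77
Sum of off-diagonal covariances = 13.72
σ²_T = 10.77 + 2 × 13.72 = 38.21
α = (k/(k−1))·(1 − Σσ²ᵢ/σ²_T) = (7/6)·(1 − 10.77/38.21) = 0.838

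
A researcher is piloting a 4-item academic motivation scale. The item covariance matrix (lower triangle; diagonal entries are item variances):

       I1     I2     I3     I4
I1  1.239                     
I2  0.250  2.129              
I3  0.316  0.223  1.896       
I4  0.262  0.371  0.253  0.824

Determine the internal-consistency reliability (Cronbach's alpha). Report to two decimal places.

Cronbach's alpha = 0.47

Σσ²ᵢ = 1.239 + 2.129 + 1.896 + 0.824 = 6.088
Sum of the distinct covariances = 1.675
total variance = 6.088 + 2 × 1.675 = 9.438
α = (k/(k−1))·(1 − Σσ²ᵢ/total variance) = (4/3)·(1 − 6.088/9.438) = 0.47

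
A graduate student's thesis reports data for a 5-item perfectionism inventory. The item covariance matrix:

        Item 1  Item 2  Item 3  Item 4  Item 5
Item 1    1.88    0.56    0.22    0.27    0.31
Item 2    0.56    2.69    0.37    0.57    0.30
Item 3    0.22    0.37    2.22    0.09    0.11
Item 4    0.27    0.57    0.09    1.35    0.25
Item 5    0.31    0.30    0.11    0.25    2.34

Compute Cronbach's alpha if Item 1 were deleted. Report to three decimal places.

α = 0.376

Remaining items: Item 2, Item 3, Item 4, Item 5 (k = 4).
Σσ²ᵢ = 2.69 + 2.22 + 1.35 + 2.34 = 8.60
σ²_total = 8.60 + 2 × 1.69 = 11.98
α (item deleted) = (4/3)·(1 − 8.60/11.98) = 0.376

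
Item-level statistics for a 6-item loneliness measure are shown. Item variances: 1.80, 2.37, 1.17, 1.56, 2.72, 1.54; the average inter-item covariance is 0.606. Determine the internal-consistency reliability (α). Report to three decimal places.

α = 0.744

Σσᵢ² = 1.80 + 2.37 + 1.17 + 1.56 + 2.72 + 1.54 = 11.16
Sum of the 15 distinct covariances = 15 × 0.606 = 9.090
σ²_total = Σσᵢ² + 2·Σcov = 11.16 + 2 × 9.090 = 29.340
α = (6/5)·(1 − 11.16/29.340) = 0.744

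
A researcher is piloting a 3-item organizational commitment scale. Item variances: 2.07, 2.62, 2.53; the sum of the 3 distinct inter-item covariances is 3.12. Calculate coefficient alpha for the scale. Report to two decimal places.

sum of item variances = 2.07 + 2.62 + 2.53 = 7.22
Sum of distinct covariances = 3.12
σ²_total = sum of item variances + 2·Σcov = 7.22 + 2 × 3.12 = 13.46
α = (3/2)·(1 − 7.22/13.46) = 0.70

coefficient alpha = 0.70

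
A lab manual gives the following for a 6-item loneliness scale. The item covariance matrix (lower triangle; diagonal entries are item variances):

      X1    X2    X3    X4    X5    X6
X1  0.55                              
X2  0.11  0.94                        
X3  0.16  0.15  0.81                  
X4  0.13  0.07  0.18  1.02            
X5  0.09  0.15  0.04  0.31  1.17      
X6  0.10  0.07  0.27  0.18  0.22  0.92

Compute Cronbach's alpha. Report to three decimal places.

ΣVar(i) = 0.55 + 0.94 + 0.81 + 1.02 + 1.17 + 0.92 = 5.41
Σ_{i<j} σ_ij = 2.23
σ²_total = 5.41 + 2 × 2.23 = 9.87
α = (k/(k−1))·(1 − ΣVar(i)/σ²_total) = (6/5)·(1 − 5.41/9.87) = 0.542

α = 0.542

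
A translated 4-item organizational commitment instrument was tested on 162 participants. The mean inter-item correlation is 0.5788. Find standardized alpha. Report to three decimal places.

α = 0.846

Standardized α = k·r̄ / (1 + (k−1)·r̄) = 4 × 0.5788 / (1 + 3 × 0.5788)
  = 2.3152 / 2.7364 = 0.846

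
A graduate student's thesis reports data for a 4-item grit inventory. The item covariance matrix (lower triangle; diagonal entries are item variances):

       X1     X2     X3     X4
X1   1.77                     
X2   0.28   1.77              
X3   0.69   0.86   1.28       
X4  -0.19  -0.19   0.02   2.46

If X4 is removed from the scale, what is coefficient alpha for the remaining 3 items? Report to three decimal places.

α = 0.647

Remaining items: X1, X2, X3 (k = 3).
Σσᵢ² = 1.77 + 1.77 + 1.28 = 4.82
σ²_T = 4.82 + 2 × 1.83 = 8.48
α (item deleted) = (3/2)·(1 − 4.82/8.48) = 0.647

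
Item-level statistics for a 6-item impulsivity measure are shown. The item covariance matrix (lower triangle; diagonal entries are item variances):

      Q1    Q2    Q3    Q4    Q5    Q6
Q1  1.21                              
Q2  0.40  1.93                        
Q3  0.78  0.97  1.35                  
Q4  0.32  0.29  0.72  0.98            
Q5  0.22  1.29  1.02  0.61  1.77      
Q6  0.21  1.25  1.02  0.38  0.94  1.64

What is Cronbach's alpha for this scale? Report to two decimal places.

sum of item variances = 1.21 + 1.93 + 1.35 + 0.98 + 1.77 + 1.64 = 8.88
Sum of the distinct covariances = 10.42
σ²_T = 8.88 + 2 × 10.42 = 29.72
α = (k/(k−1))·(1 − sum of item variances/σ²_T) = (6/5)·(1 − 8.88/29.72) = 0.84

α = 0.84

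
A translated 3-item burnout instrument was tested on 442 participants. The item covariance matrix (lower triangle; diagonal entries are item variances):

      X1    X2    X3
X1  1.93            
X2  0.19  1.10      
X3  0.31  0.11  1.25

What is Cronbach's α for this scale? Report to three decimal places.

Cronbach's α = 0.333

sum of item variances = 1.93 + 1.10 + 1.25 = 4.28
Σ_{i<j} σ_ij = 0.61
σ²_T = 4.28 + 2 × 0.61 = 5.50
α = (k/(k−1))·(1 − sum of item variances/σ²_T) = (3/2)·(1 − 4.28/5.50) = 0.333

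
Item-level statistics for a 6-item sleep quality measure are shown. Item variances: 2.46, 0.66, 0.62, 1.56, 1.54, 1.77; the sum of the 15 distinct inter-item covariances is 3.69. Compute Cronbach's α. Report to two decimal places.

Σσᵢ² = 2.46 + 0.66 + 0.62 + 1.56 + 1.54 + 1.77 = 8.61
Sum of distinct covariances = 3.69
Var(T) = Σσᵢ² + 2·Σcov = 8.61 + 2 × 3.69 = 15.99
α = (6/5)·(1 − 8.61/15.99) = 0.55

Cronbach's α = 0.55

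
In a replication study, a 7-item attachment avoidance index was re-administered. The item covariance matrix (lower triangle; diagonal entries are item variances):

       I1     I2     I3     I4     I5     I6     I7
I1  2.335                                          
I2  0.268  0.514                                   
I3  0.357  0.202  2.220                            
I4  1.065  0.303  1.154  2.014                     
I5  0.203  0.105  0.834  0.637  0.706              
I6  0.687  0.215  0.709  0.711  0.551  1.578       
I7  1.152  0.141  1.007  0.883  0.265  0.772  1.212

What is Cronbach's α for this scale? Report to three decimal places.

Cronbach's α = 0.814

Σσᵢ² = 2.335 + 0.514 + 2.220 + 2.014 + 0.706 + 1.578 + 1.212 = 10.579
Σ_{i<j} σ_ij = 12.221
Var(T) = 10.579 + 2 × 12.221 = 35.021
α = (k/(k−1))·(1 − Σσᵢ²/Var(T)) = (7/6)·(1 − 10.579/35.021) = 0.814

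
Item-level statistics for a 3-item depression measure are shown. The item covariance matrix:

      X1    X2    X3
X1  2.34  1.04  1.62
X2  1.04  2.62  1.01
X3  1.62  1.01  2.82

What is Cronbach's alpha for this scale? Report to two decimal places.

α = 0.73

Σσ²ᵢ = 2.34 + 2.62 + 2.82 = 7.78
Sum of the distinct covariances = 3.67
total variance = 7.78 + 2 × 3.67 = 15.12
α = (k/(k−1))·(1 − Σσ²ᵢ/total variance) = (3/2)·(1 − 7.78/15.12) = 0.73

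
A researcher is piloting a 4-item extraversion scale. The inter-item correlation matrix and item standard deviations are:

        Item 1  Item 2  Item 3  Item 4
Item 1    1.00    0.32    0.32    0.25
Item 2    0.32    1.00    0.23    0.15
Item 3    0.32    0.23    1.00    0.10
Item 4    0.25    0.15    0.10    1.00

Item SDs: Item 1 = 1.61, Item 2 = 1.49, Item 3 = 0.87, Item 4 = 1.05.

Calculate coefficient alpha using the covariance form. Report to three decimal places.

Σσ²ᵢ = 1.61² + 1.49² + 0.87² + 1.05² = 6.6716
Covariances σ_ij = r_ij · s_i · s_j:
  σ(Item 1,Item 2) = 0.32 × 1.61 × 1.49 = 0.7676
  σ(Item 1,Item 3) = 0.32 × 1.61 × 0.87 = 0.4482
  σ(Item 1,Item 4) = 0.25 × 1.61 × 1.05 = 0.4226
  σ(Item 2,Item 3) = 0.23 × 1.49 × 0.87 = 0.2981
  σ(Item 2,Item 4) = 0.15 × 1.49 × 1.05 = 0.2347
  σ(Item 3,Item 4) = 0.10 × 0.87 × 1.05 = 0.0914
σ²_T = Σσ²ᵢ + 2·Σσ_ij = 6.6716 + 2 × 2.2626 = 11.1968
α = (4/3)·(1 − 6.6716/11.1968) = 0.539

α = 0.539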